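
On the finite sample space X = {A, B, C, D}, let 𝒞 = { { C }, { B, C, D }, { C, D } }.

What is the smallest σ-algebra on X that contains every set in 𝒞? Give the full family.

|σ(𝒞)| = 16.  σ(𝒞) = { {}, { A }, { B }, { C }, { D }, { A, B }, { A, C }, { A, D }, { B, C }, { B, D }, { C, D }, { A, B, C }, { A, B, D }, { A, C, D }, { B, C, D }, X }

Derivation:
Take S₀ = 𝒞 ∪ {∅, X} = { {}, { C }, { C, D }, { B, C, D }, X }.
Pass 1: 3 new —
  { A }  = complement { B, C, D }
  { A, B }  = complement { C, D }
  { A, B, D }  = complement { C }
  [8 total]
Pass 2. New:
  { A, C }  = { C } ∪ { A }
  { A, B, C }  = { C } ∪ { A, B }
  { A, C, D }  = { C, D } ∪ { A }
  [11 total]
Pass 3 (3 new):
  { B }  = complement { A, C, D }
  { D }  = complement { A, B, C }
  { B, D }  = complement { A, C }
  [14 total]
Pass 4. New:
  { A, D }  = { D } ∪ { A }
  { B, C }  = { C } ∪ { B }
  [16 total]
Pass 5: no new sets; the family is a σ-algebra.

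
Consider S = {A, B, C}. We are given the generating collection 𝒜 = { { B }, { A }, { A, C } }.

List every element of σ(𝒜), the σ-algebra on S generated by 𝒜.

σ(𝒜) = { {}, { A }, { B }, { C }, { A, B }, { A, C }, { B, C }, S }

Trace:
Start: 𝒜 ∪ {∅, S} = { {}, { A }, { B }, { A, C }, S }.
Iteration 1 adds 2:
  { A, B }  = { B } ∪ { A }
  { B, C }  = S∖{ A }
  — 7 sets.
Iteration 2 adds 1:
  { C }  = S∖{ A, B }
  — 8 sets.
Iteration 3 adds nothing — fixpoint reached.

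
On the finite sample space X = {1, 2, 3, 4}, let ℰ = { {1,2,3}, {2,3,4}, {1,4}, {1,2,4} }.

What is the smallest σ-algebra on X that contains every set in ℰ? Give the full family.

σ(ℰ) (16 sets): { {}, {1}, {2}, {3}, {4}, {1,2}, {1,3}, {1,4}, {2,3}, {2,4}, {3,4}, {1,2,3}, {1,2,4}, {1,3,4}, {2,3,4}, X }

Trace:
Initial family (6 sets): { {}, {1,4}, {1,2,3}, {1,2,4}, {2,3,4}, X }.
Step 1: +4 →
  {1}  = ᶜ of {2,3,4}
  {3}  = ᶜ of {1,2,4}
  {4}  = ᶜ of {1,2,3}
  {2,3}  = ᶜ of {1,4}
Step 2 adds 3:
  {1,3}  = {3} ∪ {1}
  {3,4}  = {3} ∪ {4}
  {1,3,4}  = {3} ∪ {1,4}
Step 3 (3 new):
  {2}  = ᶜ of {1,3,4}
  {1,2}  = ᶜ of {3,4}
  {2,4}  = ᶜ of {1,3}
Step 4: closed — nothing new.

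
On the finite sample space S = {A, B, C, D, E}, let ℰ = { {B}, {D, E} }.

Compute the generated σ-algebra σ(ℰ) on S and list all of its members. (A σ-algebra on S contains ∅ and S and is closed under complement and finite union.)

Answer: σ(ℰ) = { {}, {B}, {A, C}, {D, E}, {A, B, C}, {B, D, E}, {A, C, D, E}, S }

Check:
Start: ℰ ∪ {∅, S} = { {}, {B}, {D, E}, S }.
Step 1: +3 →
  {A, B, C}  = ᶜ of {D, E}
  {B, D, E}  = {B} ∪ {D, E}
  {A, C, D, E}  = ᶜ of {B}
  |family| = 7
Step 2: 1 new —
  {A, C}  = ᶜ of {B, D, E}
  |family| = 8
Step 3 adds nothing — fixpoint reached.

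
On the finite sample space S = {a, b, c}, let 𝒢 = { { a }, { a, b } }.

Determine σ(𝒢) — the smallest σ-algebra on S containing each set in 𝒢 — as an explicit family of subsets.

Initial family (4 sets): { {}, { a }, { a, b }, S }.
Pass 1. New:
  { c }  = { a, b }ᶜ
  { b, c }  = { a }ᶜ
  |family| = 6
Pass 2. New:
  { a, c }  = { c } ∪ { a }
  |family| = 7
Pass 3 adds 1:
  { b }  = { a, c }ᶜ
  |family| = 8
Pass 4: already closed under ᶜ and ∪.

σ(𝒢) = { {}, { a }, { b }, { c }, { a, b }, { a, c }, { b, c }, S }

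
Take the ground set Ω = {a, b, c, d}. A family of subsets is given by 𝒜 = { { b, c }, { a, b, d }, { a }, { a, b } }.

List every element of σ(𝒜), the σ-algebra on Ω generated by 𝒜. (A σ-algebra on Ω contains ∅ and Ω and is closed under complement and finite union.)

Answer: σ(𝒜) = { ∅, { a }, { b }, { c }, { d }, { a, b }, { a, c }, { a, d }, { b, c }, { b, d }, { c, d }, { a, b, c }, { a, b, d }, { a, c, d }, { b, c, d }, Ω }

Check:
Take S₀ = 𝒜 ∪ {∅, Ω} = { ∅, { a }, { a, b }, { b, c }, { a, b, d }, Ω }.
Step 1: +5 →
  { c }  = complement { a, b, d }
  { a, d }  = complement { b, c }
  { c, d }  = complement { a, b }
  { a, b, c }  = { b, c } ∪ { a, b }
  { b, c, d }  = complement { a }
  |family| = 11
Step 2 adds 3:
  { d }  = complement { a, b, c }
  { a, c }  = { c } ∪ { a }
  { a, c, d }  = { c, d } ∪ { a, d }
  |family| = 14
Step 3: 2 new —
  { b }  = complement { a, c, d }
  { b, d }  = complement { a, c }
  |family| = 16
Step 4: already closed under ᶜ and ∪.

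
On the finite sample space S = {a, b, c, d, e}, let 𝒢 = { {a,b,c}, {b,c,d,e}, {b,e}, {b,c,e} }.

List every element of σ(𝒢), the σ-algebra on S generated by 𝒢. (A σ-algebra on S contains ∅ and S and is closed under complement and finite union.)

Initial family (6 sets): { ∅, {b,e}, {a,b,c}, {b,c,e}, {b,c,d,e}, S }.
Step 1 (5 new):
  {a}  = ᶜ of {b,c,d,e}
  {a,d}  = ᶜ of {b,c,e}
  {d,e}  = ᶜ of {a,b,c}
  {a,c,d}  = ᶜ of {b,e}
  {a,b,c,e}  = {b,e} ∪ {a,b,c}
  |family| = 11
Step 2. New:
  {d}  = ᶜ of {a,b,c,e}
  {a,b,e}  = {b,e} ∪ {a}
  {a,d,e}  = {d,e} ∪ {a,d}
  {b,d,e}  = {b,e} ∪ {d,e}
  {a,b,c,d}  = {a,b,c} ∪ {a,c,d}
  {a,b,d,e}  = {b,e} ∪ {a,d}
  {a,c,d,e}  = {d,e} ∪ {a,c,d}
  |family| = 18
Step 3. New:
  {b}  = ᶜ of {a,c,d,e}
  {c}  = ᶜ of {a,b,d,e}
  {e}  = ᶜ of {a,b,c,d}
  {a,c}  = ᶜ of {b,d,e}
  {b,c}  = ᶜ of {a,d,e}
  {c,d}  = ᶜ of {a,b,e}
  |family| = 24
Step 4 (8 new):
  {a,b}  = {b} ∪ {a}
  {a,e}  = {e} ∪ {a}
  {b,d}  = {b} ∪ {d}
  {c,e}  = {e} ∪ {c}
  {a,b,d}  = {b} ∪ {a,d}
  {a,c,e}  = {e} ∪ {a,c}
  {b,c,d}  = {c,d} ∪ {b}
  {c,d,e}  = {c,d} ∪ {e}
  |family| = 32
After Step 5 the family is unchanged; done.

Hence σ(𝒢) has 32 members: { ∅, {a}, {b}, {c}, {d}, {e}, {a,b}, {a,c}, {a,d}, {a,e}, {b,c}, {b,d}, {b,e}, {c,d}, {c,e}, {d,e}, {a,b,c}, {a,b,d}, {a,b,e}, {a,c,d}, {a,c,e}, {a,d,e}, {b,c,d}, {b,c,e}, {b,d,e}, {c,d,e}, {a,b,c,d}, {a,b,c,e}, {a,b,d,e}, {a,c,d,e}, {b,c,d,e}, S }.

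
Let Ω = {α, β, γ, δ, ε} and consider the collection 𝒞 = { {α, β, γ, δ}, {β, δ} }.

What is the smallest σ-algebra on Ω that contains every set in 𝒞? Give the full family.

Start: 𝒞 ∪ {∅, Ω} = { {}, {β, δ}, {α, β, γ, δ}, Ω }.
Step 1: +2 →
  {ε}  = {α, β, γ, δ}ᶜ
  {α, γ, ε}  = {β, δ}ᶜ
  [6 total]
Step 2: +1 →
  {β, δ, ε}  = {β, δ} ∪ {ε}
  [7 total]
Step 3 (1 new):
  {α, γ}  = {β, δ, ε}ᶜ
  [8 total]
Step 4 adds nothing — fixpoint reached.

σ(𝒞) = { {}, {ε}, {α, γ}, {β, δ}, {α, γ, ε}, {β, δ, ε}, {α, β, γ, δ}, Ω }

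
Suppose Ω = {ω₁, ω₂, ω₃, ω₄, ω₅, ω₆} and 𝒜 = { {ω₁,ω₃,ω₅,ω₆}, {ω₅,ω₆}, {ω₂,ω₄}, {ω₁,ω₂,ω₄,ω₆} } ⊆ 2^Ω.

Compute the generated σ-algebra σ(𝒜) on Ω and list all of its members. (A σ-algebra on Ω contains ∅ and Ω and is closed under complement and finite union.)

σ(𝒜) = { ∅, {ω₁}, {ω₃}, {ω₅}, {ω₆}, {ω₁,ω₃}, {ω₁,ω₅}, {ω₁,ω₆}, {ω₂,ω₄}, {ω₃,ω₅}, {ω₃,ω₆}, {ω₅,ω₆}, {ω₁,ω₂,ω₄}, {ω₁,ω₃,ω₅}, {ω₁,ω₃,ω₆}, {ω₁,ω₅,ω₆}, {ω₂,ω₃,ω₄}, {ω₂,ω₄,ω₅}, {ω₂,ω₄,ω₆}, {ω₃,ω₅,ω₆}, {ω₁,ω₂,ω₃,ω₄}, {ω₁,ω₂,ω₄,ω₅}, {ω₁,ω₂,ω₄,ω₆}, {ω₁,ω₃,ω₅,ω₆}, {ω₂,ω₃,ω₄,ω₅}, {ω₂,ω₃,ω₄,ω₆}, {ω₂,ω₄,ω₅,ω₆}, {ω₁,ω₂,ω₃,ω₄,ω₅}, {ω₁,ω₂,ω₃,ω₄,ω₆}, {ω₁,ω₂,ω₄,ω₅,ω₆}, {ω₂,ω₃,ω₄,ω₅,ω₆}, Ω }

Derivation:
Seed the family with 𝒜 together with ∅ and Ω: { ∅, {ω₂,ω₄}, {ω₅,ω₆}, {ω₁,ω₂,ω₄,ω₆}, {ω₁,ω₃,ω₅,ω₆}, Ω }.
Pass 1: +4 →
  {ω₃,ω₅}  = complement {ω₁,ω₂,ω₄,ω₆}
  {ω₁,ω₂,ω₃,ω₄}  = complement {ω₅,ω₆}
  {ω₂,ω₄,ω₅,ω₆}  = {ω₅,ω₆} ∪ {ω₂,ω₄}
  {ω₁,ω₂,ω₄,ω₅,ω₆}  = {ω₁,ω₂,ω₄,ω₆} ∪ {ω₅,ω₆}
  [10 total]
Pass 2 (7 new):
  {ω₃}  = complement {ω₁,ω₂,ω₄,ω₅,ω₆}
  {ω₁,ω₃}  = complement {ω₂,ω₄,ω₅,ω₆}
  {ω₃,ω₅,ω₆}  = {ω₅,ω₆} ∪ {ω₃,ω₅}
  {ω₂,ω₃,ω₄,ω₅}  = {ω₃,ω₅} ∪ {ω₂,ω₄}
  {ω₁,ω₂,ω₃,ω₄,ω₅}  = {ω₃,ω₅} ∪ {ω₁,ω₂,ω₃,ω₄}
  {ω₁,ω₂,ω₃,ω₄,ω₆}  = {ω₁,ω₂,ω₄,ω₆} ∪ {ω₁,ω₂,ω₃,ω₄}
  {ω₂,ω₃,ω₄,ω₅,ω₆}  = {ω₂,ω₄,ω₅,ω₆} ∪ {ω₃,ω₅}
  [17 total]
Pass 3: 7 new —
  {ω₁}  = complement {ω₂,ω₃,ω₄,ω₅,ω₆}
  {ω₅}  = complement {ω₁,ω₂,ω₃,ω₄,ω₆}
  {ω₆}  = complement {ω₁,ω₂,ω₃,ω₄,ω₅}
  {ω₁,ω₆}  = complement {ω₂,ω₃,ω₄,ω₅}
  {ω₁,ω₂,ω₄}  = complement {ω₃,ω₅,ω₆}
  {ω₁,ω₃,ω₅}  = {ω₁,ω₃} ∪ {ω₃,ω₅}
  {ω₂,ω₃,ω₄}  = {ω₃} ∪ {ω₂,ω₄}
  [24 total]
Pass 4. New:
  {ω₁,ω₅}  = {ω₅} ∪ {ω₁}
  {ω₃,ω₆}  = {ω₆} ∪ {ω₃}
  {ω₁,ω₃,ω₆}  = {ω₁,ω₆} ∪ {ω₃}
  {ω₁,ω₅,ω₆}  = complement {ω₂,ω₃,ω₄}
  {ω₂,ω₄,ω₅}  = {ω₅} ∪ {ω₂,ω₄}
  {ω₂,ω₄,ω₆}  = complement {ω₁,ω₃,ω₅}
  {ω₁,ω₂,ω₄,ω₅}  = {ω₁,ω₂,ω₄} ∪ {ω₅}
  {ω₂,ω₃,ω₄,ω₆}  = {ω₂,ω₃,ω₄} ∪ {ω₆}
  [32 total]
Pass 5 adds nothing — fixpoint reached.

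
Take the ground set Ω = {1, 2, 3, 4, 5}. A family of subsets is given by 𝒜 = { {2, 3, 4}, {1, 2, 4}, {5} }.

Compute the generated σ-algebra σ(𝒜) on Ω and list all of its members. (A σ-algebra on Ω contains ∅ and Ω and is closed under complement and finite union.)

Begin from { {}, {5}, {1, 2, 4}, {2, 3, 4}, Ω } (that is, 𝒜 plus ∅ and Ω).
Round 1: 5 new —
  {1, 5}  = ᶜ of {2, 3, 4}
  {3, 5}  = ᶜ of {1, 2, 4}
  {1, 2, 3, 4}  = ᶜ of {5}
  {1, 2, 4, 5}  = {1, 2, 4} ∪ {5}
  {2, 3, 4, 5}  = {2, 3, 4} ∪ {5}
  (now 10)
Round 2: 3 new —
  {1}  = ᶜ of {2, 3, 4, 5}
  {3}  = ᶜ of {1, 2, 4, 5}
  {1, 3, 5}  = {1, 5} ∪ {3, 5}
  (now 13)
Round 3 adds 2:
  {1, 3}  = {3} ∪ {1}
  {2, 4}  = ᶜ of {1, 3, 5}
  (now 15)
Round 4 adds 1:
  {2, 4, 5}  = ᶜ of {1, 3}
  (now 16)
Round 5: closed — nothing new.

|σ(𝒜)| = 16.  σ(𝒜) = { {}, {1}, {3}, {5}, {1, 3}, {1, 5}, {2, 4}, {3, 5}, {1, 2, 4}, {1, 3, 5}, {2, 3, 4}, {2, 4, 5}, {1, 2, 3, 4}, {1, 2, 4, 5}, {2, 3, 4, 5}, Ω }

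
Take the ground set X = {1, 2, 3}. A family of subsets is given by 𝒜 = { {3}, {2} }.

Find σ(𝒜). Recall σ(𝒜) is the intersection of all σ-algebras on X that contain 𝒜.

σ(𝒜) = { {}, {1}, {2}, {3}, {1,2}, {1,3}, {2,3}, X }

Derivation:
Start: 𝒜 ∪ {∅, X} = { {}, {2}, {3}, X }.
Pass 1. New:
  {1,2}  = ᶜ of {3}
  {1,3}  = ᶜ of {2}
  {2,3}  = {3} ∪ {2}
  (now 7)
Pass 2 (1 new):
  {1}  = ᶜ of {2,3}
  (now 8)
Pass 3: already closed under ᶜ and ∪.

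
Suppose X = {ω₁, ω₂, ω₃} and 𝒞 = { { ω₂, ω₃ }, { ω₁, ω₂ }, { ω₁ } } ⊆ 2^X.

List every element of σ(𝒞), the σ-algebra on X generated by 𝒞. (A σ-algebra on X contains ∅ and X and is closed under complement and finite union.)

|σ(𝒞)| = 8.  σ(𝒞) = { {}, { ω₁ }, { ω₂ }, { ω₃ }, { ω₁, ω₂ }, { ω₁, ω₃ }, { ω₂, ω₃ }, X }

Trace:
Start: 𝒞 ∪ {∅, X} = { {}, { ω₁ }, { ω₁, ω₂ }, { ω₂, ω₃ }, X }.
Step 1 (1 new):
  { ω₃ }  = X∖{ ω₁, ω₂ }
Step 2 (1 new):
  { ω₁, ω₃ }  = { ω₃ } ∪ { ω₁ }
Step 3: 1 new —
  { ω₂ }  = X∖{ ω₁, ω₃ }
Step 4: no new sets; the family is a σ-algebra.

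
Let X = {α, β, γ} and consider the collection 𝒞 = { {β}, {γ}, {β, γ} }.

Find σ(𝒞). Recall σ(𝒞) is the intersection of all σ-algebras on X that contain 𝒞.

Take S₀ = 𝒞 ∪ {∅, X} = { {}, {β}, {γ}, {β, γ}, X }.
Iteration 1 (3 new):
  {α}  = X∖{β, γ}
  {α, β}  = X∖{γ}
  {α, γ}  = X∖{β}
  [8 total]
Iteration 2: no new sets; the family is a σ-algebra.

Hence σ(𝒞) has 8 members: { {}, {α}, {β}, {γ}, {α, β}, {α, γ}, {β, γ}, X }.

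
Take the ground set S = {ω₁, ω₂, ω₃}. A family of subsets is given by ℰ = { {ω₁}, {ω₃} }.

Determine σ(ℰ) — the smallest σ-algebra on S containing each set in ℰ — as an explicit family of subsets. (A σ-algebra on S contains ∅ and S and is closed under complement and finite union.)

σ(ℰ) = { {}, {ω₁}, {ω₂}, {ω₃}, {ω₁, ω₂}, {ω₁, ω₃}, {ω₂, ω₃}, S }

Derivation:
Start: ℰ ∪ {∅, S} = { {}, {ω₁}, {ω₃}, S }.
Step 1 (3 new):
  {ω₁, ω₂}  = complement {ω₃}
  {ω₁, ω₃}  = {ω₃} ∪ {ω₁}
  {ω₂, ω₃}  = complement {ω₁}
  (now 7)
Step 2: +1 →
  {ω₂}  = complement {ω₁, ω₃}
  (now 8)
Step 3: closed — nothing new.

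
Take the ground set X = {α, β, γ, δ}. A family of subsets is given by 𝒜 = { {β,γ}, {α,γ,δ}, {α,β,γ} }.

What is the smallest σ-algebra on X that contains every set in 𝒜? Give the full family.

Answer: σ(𝒜) = { {}, {α}, {β}, {γ}, {δ}, {α,β}, {α,γ}, {α,δ}, {β,γ}, {β,δ}, {γ,δ}, {α,β,γ}, {α,β,δ}, {α,γ,δ}, {β,γ,δ}, X }

Derivation:
Seed the family with 𝒜 together with ∅ and X: { {}, {β,γ}, {α,β,γ}, {α,γ,δ}, X }.
Pass 1: 3 new —
  {β}  = ᶜ of {α,γ,δ}
  {δ}  = ᶜ of {α,β,γ}
  {α,δ}  = ᶜ of {β,γ}
  |family| = 8
Pass 2 adds 3:
  {β,δ}  = {δ} ∪ {β}
  {α,β,δ}  = {β} ∪ {α,δ}
  {β,γ,δ}  = {δ} ∪ {β,γ}
  |family| = 11
Pass 3: 3 new —
  {α}  = ᶜ of {β,γ,δ}
  {γ}  = ᶜ of {α,β,δ}
  {α,γ}  = ᶜ of {β,δ}
  |family| = 14
Pass 4: 2 new —
  {α,β}  = {β} ∪ {α}
  {γ,δ}  = {γ} ∪ {δ}
  |family| = 16
Pass 5: closed — nothing new.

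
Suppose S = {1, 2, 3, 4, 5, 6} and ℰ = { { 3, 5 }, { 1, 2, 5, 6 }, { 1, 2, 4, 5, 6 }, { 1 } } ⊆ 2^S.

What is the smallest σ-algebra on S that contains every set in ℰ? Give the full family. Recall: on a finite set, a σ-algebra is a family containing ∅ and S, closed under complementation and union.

|σ(ℰ)| = 32.  σ(ℰ) = { {}, { 1 }, { 3 }, { 4 }, { 5 }, { 1, 3 }, { 1, 4 }, { 1, 5 }, { 2, 6 }, { 3, 4 }, { 3, 5 }, { 4, 5 }, { 1, 2, 6 }, { 1, 3, 4 }, { 1, 3, 5 }, { 1, 4, 5 }, { 2, 3, 6 }, { 2, 4, 6 }, { 2, 5, 6 }, { 3, 4, 5 }, { 1, 2, 3, 6 }, { 1, 2, 4, 6 }, { 1, 2, 5, 6 }, { 1, 3, 4, 5 }, { 2, 3, 4, 6 }, { 2, 3, 5, 6 }, { 2, 4, 5, 6 }, { 1, 2, 3, 4, 6 }, { 1, 2, 3, 5, 6 }, { 1, 2, 4, 5, 6 }, { 2, 3, 4, 5, 6 }, S }

Derivation:
Start: ℰ ∪ {∅, S} = { {}, { 1 }, { 3, 5 }, { 1, 2, 5, 6 }, { 1, 2, 4, 5, 6 }, S }.
Round 1: 6 new —
  { 3 }  = complement { 1, 2, 4, 5, 6 }
  { 3, 4 }  = complement { 1, 2, 5, 6 }
  { 1, 3, 5 }  = { 3, 5 } ∪ { 1 }
  { 1, 2, 4, 6 }  = complement { 3, 5 }
  { 1, 2, 3, 5, 6 }  = { 3, 5 } ∪ { 1, 2, 5, 6 }
  { 2, 3, 4, 5, 6 }  = complement { 1 }
  |family| = 12
Round 2. New:
  { 4 }  = complement { 1, 2, 3, 5, 6 }
  { 1, 3 }  = { 3 } ∪ { 1 }
  { 1, 3, 4 }  = { 3, 4 } ∪ { 1 }
  { 2, 4, 6 }  = complement { 1, 3, 5 }
  { 3, 4, 5 }  = { 3, 4 } ∪ { 3, 5 }
  { 1, 3, 4, 5 }  = { 3, 4 } ∪ { 1, 3, 5 }
  { 1, 2, 3, 4, 6 }  = { 3, 4 } ∪ { 1, 2, 4, 6 }
  |family| = 19
Round 3 (7 new):
  { 5 }  = complement { 1, 2, 3, 4, 6 }
  { 1, 4 }  = { 4 } ∪ { 1 }
  { 2, 6 }  = complement { 1, 3, 4, 5 }
  { 1, 2, 6 }  = complement { 3, 4, 5 }
  { 2, 5, 6 }  = complement { 1, 3, 4 }
  { 2, 3, 4, 6 }  = { 2, 4, 6 } ∪ { 3, 4 }
  { 2, 4, 5, 6 }  = complement { 1, 3 }
  |family| = 26
Round 4 adds 6:
  { 1, 5 }  = complement { 2, 3, 4, 6 }
  { 4, 5 }  = { 5 } ∪ { 4 }
  { 1, 4, 5 }  = { 5 } ∪ { 1, 4 }
  { 2, 3, 6 }  = { 2, 6 } ∪ { 3 }
  { 1, 2, 3, 6 }  = { 2, 6 } ∪ { 1, 3 }
  { 2, 3, 5, 6 }  = complement { 1, 4 }
  |family| = 32
Round 5: already closed under ᶜ and ∪.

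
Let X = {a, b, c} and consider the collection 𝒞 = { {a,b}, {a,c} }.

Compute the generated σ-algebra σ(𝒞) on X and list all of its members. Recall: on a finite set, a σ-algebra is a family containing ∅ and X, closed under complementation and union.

σ(𝒞) = { {}, {a}, {b}, {c}, {a,b}, {a,c}, {b,c}, X }

Trace:
Begin from { {}, {a,b}, {a,c}, X } (that is, 𝒞 plus ∅ and X).
Pass 1 adds 2:
  {b}  = X∖{a,c}
  {c}  = X∖{a,b}
  |family| = 6
Pass 2 adds 1:
  {b,c}  = {c} ∪ {b}
  |family| = 7
Pass 3 (1 new):
  {a}  = X∖{b,c}
  |family| = 8
Pass 4: closed — nothing new.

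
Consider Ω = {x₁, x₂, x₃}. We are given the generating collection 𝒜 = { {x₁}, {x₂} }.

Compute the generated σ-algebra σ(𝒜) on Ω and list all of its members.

|σ(𝒜)| = 8.  σ(𝒜) = { {}, {x₁}, {x₂}, {x₃}, {x₁, x₂}, {x₁, x₃}, {x₂, x₃}, Ω }

Working:
Take S₀ = 𝒜 ∪ {∅, Ω} = { {}, {x₁}, {x₂}, Ω }.
Step 1 (3 new):
  {x₁, x₂}  = {x₁} ∪ {x₂}
  {x₁, x₃}  = complement {x₂}
  {x₂, x₃}  = complement {x₁}
  — 7 sets.
Step 2 adds 1:
  {x₃}  = complement {x₁, x₂}
  — 8 sets.
Step 3: no new sets; the family is a σ-algebra.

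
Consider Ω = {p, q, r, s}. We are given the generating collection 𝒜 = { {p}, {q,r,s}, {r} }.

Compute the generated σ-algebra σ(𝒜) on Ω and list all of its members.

Seed the family with 𝒜 together with ∅ and Ω: { {}, {p}, {r}, {q,r,s}, Ω }.
Round 1 (2 new):
  {p,r}  = {r} ∪ {p}
  {p,q,s}  = {r}ᶜ
  (now 7)
Round 2. New:
  {q,s}  = {p,r}ᶜ
  (now 8)
Round 3: already closed under ᶜ and ∪.

|σ(𝒜)| = 8.  σ(𝒜) = { {}, {p}, {r}, {p,r}, {q,s}, {p,q,s}, {q,r,s}, Ω }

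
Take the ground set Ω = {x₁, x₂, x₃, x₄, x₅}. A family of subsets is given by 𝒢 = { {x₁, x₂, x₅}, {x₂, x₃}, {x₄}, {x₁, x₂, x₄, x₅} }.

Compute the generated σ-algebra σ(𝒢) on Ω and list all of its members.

|σ(𝒢)| = 16.  σ(𝒢) = { {}, {x₂}, {x₃}, {x₄}, {x₁, x₅}, {x₂, x₃}, {x₂, x₄}, {x₃, x₄}, {x₁, x₂, x₅}, {x₁, x₃, x₅}, {x₁, x₄, x₅}, {x₂, x₃, x₄}, {x₁, x₂, x₃, x₅}, {x₁, x₂, x₄, x₅}, {x₁, x₃, x₄, x₅}, Ω }

Trace:
Initial family (6 sets): { {}, {x₄}, {x₂, x₃}, {x₁, x₂, x₅}, {x₁, x₂, x₄, x₅}, Ω }.
Round 1. New:
  {x₃}  = Ω∖{x₁, x₂, x₄, x₅}
  {x₃, x₄}  = Ω∖{x₁, x₂, x₅}
  {x₁, x₄, x₅}  = Ω∖{x₂, x₃}
  {x₂, x₃, x₄}  = {x₂, x₃} ∪ {x₄}
  {x₁, x₂, x₃, x₅}  = Ω∖{x₄}
  — 11 sets.
Round 2 (2 new):
  {x₁, x₅}  = Ω∖{x₂, x₃, x₄}
  {x₁, x₃, x₄, x₅}  = {x₁, x₄, x₅} ∪ {x₃, x₄}
  — 13 sets.
Round 3. New:
  {x₂}  = Ω∖{x₁, x₃, x₄, x₅}
  {x₁, x₃, x₅}  = {x₃} ∪ {x₁, x₅}
  — 15 sets.
Round 4 adds 1:
  {x₂, x₄}  = Ω∖{x₁, x₃, x₅}
  — 16 sets.
Round 5: stable.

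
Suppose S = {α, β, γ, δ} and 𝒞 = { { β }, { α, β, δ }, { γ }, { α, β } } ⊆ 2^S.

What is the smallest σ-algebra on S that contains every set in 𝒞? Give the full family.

σ(𝒞) (16 sets): { {  }, { α }, { β }, { γ }, { δ }, { α, β }, { α, γ }, { α, δ }, { β, γ }, { β, δ }, { γ, δ }, { α, β, γ }, { α, β, δ }, { α, γ, δ }, { β, γ, δ }, S }

Derivation:
Initial family (6 sets): { {  }, { β }, { γ }, { α, β }, { α, β, δ }, S }.
Pass 1 adds 4:
  { β, γ }  = { γ } ∪ { β }
  { γ, δ }  = { α, β }ᶜ
  { α, β, γ }  = { γ } ∪ { α, β }
  { α, γ, δ }  = { β }ᶜ
  |family| = 10
Pass 2: +3 →
  { δ }  = { α, β, γ }ᶜ
  { α, δ }  = { β, γ }ᶜ
  { β, γ, δ }  = { γ, δ } ∪ { β }
  |family| = 13
Pass 3 adds 2:
  { α }  = { β, γ, δ }ᶜ
  { β, δ }  = { δ } ∪ { β }
  |family| = 15
Pass 4: 1 new —
  { α, γ }  = { β, δ }ᶜ
  |family| = 16
Pass 5: no new sets; the family is a σ-algebra.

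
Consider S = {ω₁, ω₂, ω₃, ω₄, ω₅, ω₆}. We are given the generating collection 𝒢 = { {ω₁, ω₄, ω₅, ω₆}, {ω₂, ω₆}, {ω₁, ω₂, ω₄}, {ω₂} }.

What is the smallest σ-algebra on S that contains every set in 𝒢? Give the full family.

Start: 𝒢 ∪ {∅, S} = { {}, {ω₂}, {ω₂, ω₆}, {ω₁, ω₂, ω₄}, {ω₁, ω₄, ω₅, ω₆}, S }.
Iteration 1. New:
  {ω₂, ω₃}  = ᶜ of {ω₁, ω₄, ω₅, ω₆}
  {ω₃, ω₅, ω₆}  = ᶜ of {ω₁, ω₂, ω₄}
  {ω₁, ω₂, ω₄, ω₆}  = {ω₂, ω₆} ∪ {ω₁, ω₂, ω₄}
  {ω₁, ω₃, ω₄, ω₅}  = ᶜ of {ω₂, ω₆}
  {ω₁, ω₂, ω₄, ω₅, ω₆}  = {ω₁, ω₄, ω₅, ω₆} ∪ {ω₂}
  {ω₁, ω₃, ω₄, ω₅, ω₆}  = ᶜ of {ω₂}
  — 12 sets.
Iteration 2: 7 new —
  {ω₃}  = ᶜ of {ω₁, ω₂, ω₄, ω₅, ω₆}
  {ω₃, ω₅}  = ᶜ of {ω₁, ω₂, ω₄, ω₆}
  {ω₂, ω₃, ω₆}  = {ω₂, ω₆} ∪ {ω₂, ω₃}
  {ω₁, ω₂, ω₃, ω₄}  = {ω₁, ω₂, ω₄} ∪ {ω₂, ω₃}
  {ω₂, ω₃, ω₅, ω₆}  = {ω₂} ∪ {ω₃, ω₅, ω₆}
  {ω₁, ω₂, ω₃, ω₄, ω₅}  = {ω₂} ∪ {ω₁, ω₃, ω₄, ω₅}
  {ω₁, ω₂, ω₃, ω₄, ω₆}  = {ω₁, ω₂, ω₄, ω₆} ∪ {ω₂, ω₃}
  — 19 sets.
Iteration 3: +6 →
  {ω₅}  = ᶜ of {ω₁, ω₂, ω₃, ω₄, ω₆}
  {ω₆}  = ᶜ of {ω₁, ω₂, ω₃, ω₄, ω₅}
  {ω₁, ω₄}  = ᶜ of {ω₂, ω₃, ω₅, ω₆}
  {ω₅, ω₆}  = ᶜ of {ω₁, ω₂, ω₃, ω₄}
  {ω₁, ω₄, ω₅}  = ᶜ of {ω₂, ω₃, ω₆}
  {ω₂, ω₃, ω₅}  = {ω₂} ∪ {ω₃, ω₅}
  — 25 sets.
Iteration 4 adds 6:
  {ω₂, ω₅}  = {ω₂} ∪ {ω₅}
  {ω₃, ω₆}  = {ω₆} ∪ {ω₃}
  {ω₁, ω₃, ω₄}  = {ω₃} ∪ {ω₁, ω₄}
  {ω₁, ω₄, ω₆}  = ᶜ of {ω₂, ω₃, ω₅}
  {ω₂, ω₅, ω₆}  = {ω₅, ω₆} ∪ {ω₂}
  {ω₁, ω₂, ω₄, ω₅}  = {ω₁, ω₄, ω₅} ∪ {ω₂}
  — 31 sets.
Iteration 5. New:
  {ω₁, ω₃, ω₄, ω₆}  = ᶜ of {ω₂, ω₅}
  — 32 sets.
Iteration 6: stable.

Therefore σ(𝒢) = { {}, {ω₂}, {ω₃}, {ω₅}, {ω₆}, {ω₁, ω₄}, {ω₂, ω₃}, {ω₂, ω₅}, {ω₂, ω₆}, {ω₃, ω₅}, {ω₃, ω₆}, {ω₅, ω₆}, {ω₁, ω₂, ω₄}, {ω₁, ω₃, ω₄}, {ω₁, ω₄, ω₅}, {ω₁, ω₄, ω₆}, {ω₂, ω₃, ω₅}, {ω₂, ω₃, ω₆}, {ω₂, ω₅, ω₆}, {ω₃, ω₅, ω₆}, {ω₁, ω₂, ω₃, ω₄}, {ω₁, ω₂, ω₄, ω₅}, {ω₁, ω₂, ω₄, ω₆}, {ω₁, ω₃, ω₄, ω₅}, {ω₁, ω₃, ω₄, ω₆}, {ω₁, ω₄, ω₅, ω₆}, {ω₂, ω₃, ω₅, ω₆}, {ω₁, ω₂, ω₃, ω₄, ω₅}, {ω₁, ω₂, ω₃, ω₄, ω₆}, {ω₁, ω₂, ω₄, ω₅, ω₆}, {ω₁, ω₃, ω₄, ω₅, ω₆}, S } (|σ(𝒢)| = 32).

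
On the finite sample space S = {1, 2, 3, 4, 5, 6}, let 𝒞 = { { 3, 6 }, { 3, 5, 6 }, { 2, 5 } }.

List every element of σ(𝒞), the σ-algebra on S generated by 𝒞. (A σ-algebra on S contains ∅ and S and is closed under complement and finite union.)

σ(𝒞) (16 sets): { {  }, { 2 }, { 5 }, { 1, 4 }, { 2, 5 }, { 3, 6 }, { 1, 2, 4 }, { 1, 4, 5 }, { 2, 3, 6 }, { 3, 5, 6 }, { 1, 2, 4, 5 }, { 1, 3, 4, 6 }, { 2, 3, 5, 6 }, { 1, 2, 3, 4, 6 }, { 1, 3, 4, 5, 6 }, S }

Derivation:
Take S₀ = 𝒞 ∪ {∅, S} = { {  }, { 2, 5 }, { 3, 6 }, { 3, 5, 6 }, S }.
Round 1 (4 new):
  { 1, 2, 4 }  = { 3, 5, 6 }ᶜ
  { 1, 2, 4, 5 }  = { 3, 6 }ᶜ
  { 1, 3, 4, 6 }  = { 2, 5 }ᶜ
  { 2, 3, 5, 6 }  = { 2, 5 } ∪ { 3, 6 }
Round 2: +3 →
  { 1, 4 }  = { 2, 3, 5, 6 }ᶜ
  { 1, 2, 3, 4, 6 }  = { 1, 2, 4 } ∪ { 3, 6 }
  { 1, 3, 4, 5, 6 }  = { 1, 3, 4, 6 } ∪ { 3, 5, 6 }
Round 3: 2 new —
  { 2 }  = { 1, 3, 4, 5, 6 }ᶜ
  { 5 }  = { 1, 2, 3, 4, 6 }ᶜ
Round 4. New:
  { 1, 4, 5 }  = { 1, 4 } ∪ { 5 }
  { 2, 3, 6 }  = { 3, 6 } ∪ { 2 }
Round 5: stable.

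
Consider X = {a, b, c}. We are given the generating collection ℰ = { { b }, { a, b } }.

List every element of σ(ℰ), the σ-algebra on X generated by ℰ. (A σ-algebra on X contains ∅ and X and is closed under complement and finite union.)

Start: ℰ ∪ {∅, X} = { {}, { b }, { a, b }, X }.
Round 1 (2 new):
  { c }  = X∖{ a, b }
  { a, c }  = X∖{ b }
  [6 total]
Round 2: +1 →
  { b, c }  = { c } ∪ { b }
  [7 total]
Round 3: 1 new —
  { a }  = X∖{ b, c }
  [8 total]
After Round 4 the family is unchanged; done.

σ(ℰ) = { {}, { a }, { b }, { c }, { a, b }, { a, c }, { b, c }, X }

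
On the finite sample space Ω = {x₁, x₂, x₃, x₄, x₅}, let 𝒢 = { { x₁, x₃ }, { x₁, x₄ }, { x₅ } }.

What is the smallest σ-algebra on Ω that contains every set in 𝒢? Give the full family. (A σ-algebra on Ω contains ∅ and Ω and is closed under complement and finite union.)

σ(𝒢) (32 sets): { {}, { x₁ }, { x₂ }, { x₃ }, { x₄ }, { x₅ }, { x₁, x₂ }, { x₁, x₃ }, { x₁, x₄ }, { x₁, x₅ }, { x₂, x₃ }, { x₂, x₄ }, { x₂, x₅ }, { x₃, x₄ }, { x₃, x₅ }, { x₄, x₅ }, { x₁, x₂, x₃ }, { x₁, x₂, x₄ }, { x₁, x₂, x₅ }, { x₁, x₃, x₄ }, { x₁, x₃, x₅ }, { x₁, x₄, x₅ }, { x₂, x₃, x₄ }, { x₂, x₃, x₅ }, { x₂, x₄, x₅ }, { x₃, x₄, x₅ }, { x₁, x₂, x₃, x₄ }, { x₁, x₂, x₃, x₅ }, { x₁, x₂, x₄, x₅ }, { x₁, x₃, x₄, x₅ }, { x₂, x₃, x₄, x₅ }, Ω }

Trace:
Initial family (5 sets): { {}, { x₅ }, { x₁, x₃ }, { x₁, x₄ }, Ω }.
Iteration 1: 6 new —
  { x₁, x₃, x₄ }  = { x₁, x₄ } ∪ { x₁, x₃ }
  { x₁, x₃, x₅ }  = { x₁, x₃ } ∪ { x₅ }
  { x₁, x₄, x₅ }  = { x₁, x₄ } ∪ { x₅ }
  { x₂, x₃, x₅ }  = { x₁, x₄ }ᶜ
  { x₂, x₄, x₅ }  = { x₁, x₃ }ᶜ
  { x₁, x₂, x₃, x₄ }  = { x₅ }ᶜ
Iteration 2: 7 new —
  { x₂, x₃ }  = { x₁, x₄, x₅ }ᶜ
  { x₂, x₄ }  = { x₁, x₃, x₅ }ᶜ
  { x₂, x₅ }  = { x₁, x₃, x₄ }ᶜ
  { x₁, x₂, x₃, x₅ }  = { x₁, x₃, x₅ } ∪ { x₂, x₃, x₅ }
  { x₁, x₂, x₄, x₅ }  = { x₁, x₄, x₅ } ∪ { x₂, x₄, x₅ }
  { x₁, x₃, x₄, x₅ }  = { x₁, x₄, x₅ } ∪ { x₁, x₃, x₅ }
  { x₂, x₃, x₄, x₅ }  = { x₂, x₃, x₅ } ∪ { x₂, x₄, x₅ }
Iteration 3 adds 7:
  { x₁ }  = { x₂, x₃, x₄, x₅ }ᶜ
  { x₂ }  = { x₁, x₃, x₄, x₅ }ᶜ
  { x₃ }  = { x₁, x₂, x₄, x₅ }ᶜ
  { x₄ }  = { x₁, x₂, x₃, x₅ }ᶜ
  { x₁, x₂, x₃ }  = { x₂, x₃ } ∪ { x₁, x₃ }
  { x₁, x₂, x₄ }  = { x₁, x₄ } ∪ { x₂, x₄ }
  { x₂, x₃, x₄ }  = { x₂, x₃ } ∪ { x₂, x₄ }
Iteration 4: 6 new —
  { x₁, x₂ }  = { x₂ } ∪ { x₁ }
  { x₁, x₅ }  = { x₂, x₃, x₄ }ᶜ
  { x₃, x₄ }  = { x₃ } ∪ { x₄ }
  { x₃, x₅ }  = { x₁, x₂, x₄ }ᶜ
  { x₄, x₅ }  = { x₁, x₂, x₃ }ᶜ
  { x₁, x₂, x₅ }  = { x₂, x₅ } ∪ { x₁ }
Iteration 5: 1 new —
  { x₃, x₄, x₅ }  = { x₁, x₂ }ᶜ
Iteration 6: closed — nothing new.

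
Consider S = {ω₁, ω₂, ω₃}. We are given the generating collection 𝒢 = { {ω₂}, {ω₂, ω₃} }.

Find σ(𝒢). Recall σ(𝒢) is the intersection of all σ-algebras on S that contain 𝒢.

|σ(𝒢)| = 8.  σ(𝒢) = { {}, {ω₁}, {ω₂}, {ω₃}, {ω₁, ω₂}, {ω₁, ω₃}, {ω₂, ω₃}, S }

Check:
Seed the family with 𝒢 together with ∅ and S: { {}, {ω₂}, {ω₂, ω₃}, S }.
Step 1: +2 →
  {ω₁}  = S∖{ω₂, ω₃}
  {ω₁, ω₃}  = S∖{ω₂}
  [6 total]
Step 2: +1 →
  {ω₁, ω₂}  = {ω₂} ∪ {ω₁}
  [7 total]
Step 3: 1 new —
  {ω₃}  = S∖{ω₁, ω₂}
  [8 total]
Step 4 adds nothing — fixpoint reached.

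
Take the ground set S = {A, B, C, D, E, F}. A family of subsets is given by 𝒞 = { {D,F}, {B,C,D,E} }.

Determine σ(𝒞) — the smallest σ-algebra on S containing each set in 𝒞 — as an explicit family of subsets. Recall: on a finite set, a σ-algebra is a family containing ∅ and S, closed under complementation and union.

Answer: σ(𝒞) = { {}, {A}, {D}, {F}, {A,D}, {A,F}, {D,F}, {A,D,F}, {B,C,E}, {A,B,C,E}, {B,C,D,E}, {B,C,E,F}, {A,B,C,D,E}, {A,B,C,E,F}, {B,C,D,E,F}, S }

Trace:
Begin from { {}, {D,F}, {B,C,D,E}, S } (that is, 𝒞 plus ∅ and S).
Iteration 1 (3 new):
  {A,F}  = ᶜ of {B,C,D,E}
  {A,B,C,E}  = ᶜ of {D,F}
  {B,C,D,E,F}  = {B,C,D,E} ∪ {D,F}
  (now 7)
Iteration 2: 4 new —
  {A}  = ᶜ of {B,C,D,E,F}
  {A,D,F}  = {A,F} ∪ {D,F}
  {A,B,C,D,E}  = {B,C,D,E} ∪ {A,B,C,E}
  {A,B,C,E,F}  = {A,F} ∪ {A,B,C,E}
  (now 11)
Iteration 3: 3 new —
  {D}  = ᶜ of {A,B,C,E,F}
  {F}  = ᶜ of {A,B,C,D,E}
  {B,C,E}  = ᶜ of {A,D,F}
  (now 14)
Iteration 4 adds 2:
  {A,D}  = {A} ∪ {D}
  {B,C,E,F}  = {B,C,E} ∪ {F}
  (now 16)
Iteration 5: closed — nothing new.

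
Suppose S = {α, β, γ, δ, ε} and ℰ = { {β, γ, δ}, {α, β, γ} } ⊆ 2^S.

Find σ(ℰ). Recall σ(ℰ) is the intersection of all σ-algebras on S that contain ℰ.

Initial family (4 sets): { ∅, {α, β, γ}, {β, γ, δ}, S }.
Step 1 adds 3:
  {α, ε}  = ᶜ of {β, γ, δ}
  {δ, ε}  = ᶜ of {α, β, γ}
  {α, β, γ, δ}  = {α, β, γ} ∪ {β, γ, δ}
Step 2: +4 →
  {ε}  = ᶜ of {α, β, γ, δ}
  {α, δ, ε}  = {δ, ε} ∪ {α, ε}
  {α, β, γ, ε}  = {α, β, γ} ∪ {α, ε}
  {β, γ, δ, ε}  = {δ, ε} ∪ {β, γ, δ}
Step 3 adds 3:
  {α}  = ᶜ of {β, γ, δ, ε}
  {δ}  = ᶜ of {α, β, γ, ε}
  {β, γ}  = ᶜ of {α, δ, ε}
Step 4 (2 new):
  {α, δ}  = {δ} ∪ {α}
  {β, γ, ε}  = {β, γ} ∪ {ε}
After Step 5 the family is unchanged; done.

Therefore σ(ℰ) = { ∅, {α}, {δ}, {ε}, {α, δ}, {α, ε}, {β, γ}, {δ, ε}, {α, β, γ}, {α, δ, ε}, {β, γ, δ}, {β, γ, ε}, {α, β, γ, δ}, {α, β, γ, ε}, {β, γ, δ, ε}, S } (|σ(ℰ)| = 16).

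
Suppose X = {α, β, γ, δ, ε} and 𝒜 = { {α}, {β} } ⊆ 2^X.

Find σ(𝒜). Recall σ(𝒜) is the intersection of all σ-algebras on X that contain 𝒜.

Begin from { ∅, {α}, {β}, X } (that is, 𝒜 plus ∅ and X).
Step 1. New:
  {α,β}  = {α} ∪ {β}
  {α,γ,δ,ε}  = {β}ᶜ
  {β,γ,δ,ε}  = {α}ᶜ
  [7 total]
Step 2 (1 new):
  {γ,δ,ε}  = {α,β}ᶜ
  [8 total]
Step 3 adds nothing — fixpoint reached.

σ(𝒜) = { ∅, {α}, {β}, {α,β}, {γ,δ,ε}, {α,γ,δ,ε}, {β,γ,δ,ε}, X }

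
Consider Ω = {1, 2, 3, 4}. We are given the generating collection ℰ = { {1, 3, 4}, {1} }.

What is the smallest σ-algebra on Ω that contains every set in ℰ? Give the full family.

|σ(ℰ)| = 8.  σ(ℰ) = { ∅, {1}, {2}, {1, 2}, {3, 4}, {1, 3, 4}, {2, 3, 4}, Ω }

Working:
Take S₀ = ℰ ∪ {∅, Ω} = { ∅, {1}, {1, 3, 4}, Ω }.
Iteration 1: 2 new —
  {2}  = ᶜ of {1, 3, 4}
  {2, 3, 4}  = ᶜ of {1}
Iteration 2 (1 new):
  {1, 2}  = {2} ∪ {1}
Iteration 3 (1 new):
  {3, 4}  = ᶜ of {1, 2}
Iteration 4: stable.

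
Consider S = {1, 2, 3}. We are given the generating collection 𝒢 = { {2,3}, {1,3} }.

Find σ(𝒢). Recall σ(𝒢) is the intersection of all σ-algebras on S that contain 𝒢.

Initial family (4 sets): { {}, {1,3}, {2,3}, S }.
Pass 1. New:
  {1}  = complement {2,3}
  {2}  = complement {1,3}
  — 6 sets.
Pass 2 (1 new):
  {1,2}  = {2} ∪ {1}
  — 7 sets.
Pass 3: 1 new —
  {3}  = complement {1,2}
  — 8 sets.
Pass 4: no new sets; the family is a σ-algebra.

Hence σ(𝒢) has 8 members: { {}, {1}, {2}, {3}, {1,2}, {1,3}, {2,3}, S }.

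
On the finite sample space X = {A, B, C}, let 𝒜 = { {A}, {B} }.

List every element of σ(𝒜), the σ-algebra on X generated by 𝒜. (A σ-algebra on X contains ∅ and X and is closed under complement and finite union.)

Begin from { ∅, {A}, {B}, X } (that is, 𝒜 plus ∅ and X).
Step 1: 3 new —
  {A, B}  = {A} ∪ {B}
  {A, C}  = complement {B}
  {B, C}  = complement {A}
  [7 total]
Step 2: 1 new —
  {C}  = complement {A, B}
  [8 total]
Step 3: closed — nothing new.

Therefore σ(𝒜) = { ∅, {A}, {B}, {C}, {A, B}, {A, C}, {B, C}, X } (|σ(𝒜)| = 8).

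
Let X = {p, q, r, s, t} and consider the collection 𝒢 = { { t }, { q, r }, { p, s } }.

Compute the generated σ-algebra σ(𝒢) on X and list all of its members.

|σ(𝒢)| = 8.  σ(𝒢) = { {}, { t }, { p, s }, { q, r }, { p, s, t }, { q, r, t }, { p, q, r, s }, X }

Derivation:
Start: 𝒢 ∪ {∅, X} = { {}, { t }, { p, s }, { q, r }, X }.
Round 1: +3 →
  { p, s, t }  = X∖{ q, r }
  { q, r, t }  = X∖{ p, s }
  { p, q, r, s }  = X∖{ t }
Round 2: closed — nothing new.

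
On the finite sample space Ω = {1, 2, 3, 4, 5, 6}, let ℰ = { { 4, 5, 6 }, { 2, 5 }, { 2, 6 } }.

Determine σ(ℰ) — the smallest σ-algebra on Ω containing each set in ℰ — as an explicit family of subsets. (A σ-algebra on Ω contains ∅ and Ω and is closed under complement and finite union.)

Seed the family with ℰ together with ∅ and Ω: { {}, { 2, 5 }, { 2, 6 }, { 4, 5, 6 }, Ω }.
Iteration 1. New:
  { 1, 2, 3 }  = ᶜ of { 4, 5, 6 }
  { 2, 5, 6 }  = { 2, 5 } ∪ { 2, 6 }
  { 1, 3, 4, 5 }  = ᶜ of { 2, 6 }
  { 1, 3, 4, 6 }  = ᶜ of { 2, 5 }
  { 2, 4, 5, 6 }  = { 2, 5 } ∪ { 4, 5, 6 }
  — 10 sets.
Iteration 2: +8 →
  { 1, 3 }  = ᶜ of { 2, 4, 5, 6 }
  { 1, 3, 4 }  = ᶜ of { 2, 5, 6 }
  { 1, 2, 3, 5 }  = { 2, 5 } ∪ { 1, 2, 3 }
  { 1, 2, 3, 6 }  = { 1, 2, 3 } ∪ { 2, 6 }
  { 1, 2, 3, 4, 5 }  = { 2, 5 } ∪ { 1, 3, 4, 5 }
  { 1, 2, 3, 4, 6 }  = { 1, 2, 3 } ∪ { 1, 3, 4, 6 }
  { 1, 2, 3, 5, 6 }  = { 1, 2, 3 } ∪ { 2, 5, 6 }
  { 1, 3, 4, 5, 6 }  = { 1, 3, 4, 5 } ∪ { 1, 3, 4, 6 }
  — 18 sets.
Iteration 3 (7 new):
  { 2 }  = ᶜ of { 1, 3, 4, 5, 6 }
  { 4 }  = ᶜ of { 1, 2, 3, 5, 6 }
  { 5 }  = ᶜ of { 1, 2, 3, 4, 6 }
  { 6 }  = ᶜ of { 1, 2, 3, 4, 5 }
  { 4, 5 }  = ᶜ of { 1, 2, 3, 6 }
  { 4, 6 }  = ᶜ of { 1, 2, 3, 5 }
  { 1, 2, 3, 4 }  = { 1, 3, 4 } ∪ { 1, 2, 3 }
  — 25 sets.
Iteration 4 (6 new):
  { 2, 4 }  = { 2 } ∪ { 4 }
  { 5, 6 }  = ᶜ of { 1, 2, 3, 4 }
  { 1, 3, 5 }  = { 5 } ∪ { 1, 3 }
  { 1, 3, 6 }  = { 6 } ∪ { 1, 3 }
  { 2, 4, 5 }  = { 2, 5 } ∪ { 4, 5 }
  { 2, 4, 6 }  = { 2 } ∪ { 4, 6 }
  — 31 sets.
Iteration 5. New:
  { 1, 3, 5, 6 }  = ᶜ of { 2, 4 }
  — 32 sets.
Iteration 6: stable.

|σ(ℰ)| = 32.  σ(ℰ) = { {}, { 2 }, { 4 }, { 5 }, { 6 }, { 1, 3 }, { 2, 4 }, { 2, 5 }, { 2, 6 }, { 4, 5 }, { 4, 6 }, { 5, 6 }, { 1, 2, 3 }, { 1, 3, 4 }, { 1, 3, 5 }, { 1, 3, 6 }, { 2, 4, 5 }, { 2, 4, 6 }, { 2, 5, 6 }, { 4, 5, 6 }, { 1, 2, 3, 4 }, { 1, 2, 3, 5 }, { 1, 2, 3, 6 }, { 1, 3, 4, 5 }, { 1, 3, 4, 6 }, { 1, 3, 5, 6 }, { 2, 4, 5, 6 }, { 1, 2, 3, 4, 5 }, { 1, 2, 3, 4, 6 }, { 1, 2, 3, 5, 6 }, { 1, 3, 4, 5, 6 }, Ω }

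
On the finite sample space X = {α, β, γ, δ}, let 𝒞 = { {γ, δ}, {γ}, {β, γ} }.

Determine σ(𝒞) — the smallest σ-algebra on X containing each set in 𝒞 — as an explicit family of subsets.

|σ(𝒞)| = 16.  σ(𝒞) = { ∅, {α}, {β}, {γ}, {δ}, {α, β}, {α, γ}, {α, δ}, {β, γ}, {β, δ}, {γ, δ}, {α, β, γ}, {α, β, δ}, {α, γ, δ}, {β, γ, δ}, X }

Check:
Begin from { ∅, {γ}, {β, γ}, {γ, δ}, X } (that is, 𝒞 plus ∅ and X).
Step 1 adds 4:
  {α, β}  = complement {γ, δ}
  {α, δ}  = complement {β, γ}
  {α, β, δ}  = complement {γ}
  {β, γ, δ}  = {γ, δ} ∪ {β, γ}
Step 2 adds 3:
  {α}  = complement {β, γ, δ}
  {α, β, γ}  = {α, β} ∪ {γ}
  {α, γ, δ}  = {γ, δ} ∪ {α, δ}
Step 3. New:
  {β}  = complement {α, γ, δ}
  {δ}  = complement {α, β, γ}
  {α, γ}  = {γ} ∪ {α}
Step 4: +1 →
  {β, δ}  = complement {α, γ}
After Step 5 the family is unchanged; done.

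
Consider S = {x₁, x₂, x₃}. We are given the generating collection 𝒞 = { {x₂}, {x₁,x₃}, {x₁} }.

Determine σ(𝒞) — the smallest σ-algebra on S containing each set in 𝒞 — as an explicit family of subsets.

σ(𝒞) (8 sets): { {}, {x₁}, {x₂}, {x₃}, {x₁,x₂}, {x₁,x₃}, {x₂,x₃}, S }

Check:
Take S₀ = 𝒞 ∪ {∅, S} = { {}, {x₁}, {x₂}, {x₁,x₃}, S }.
Pass 1: 2 new —
  {x₁,x₂}  = {x₂} ∪ {x₁}
  {x₂,x₃}  = {x₁}ᶜ
Pass 2. New:
  {x₃}  = {x₁,x₂}ᶜ
Pass 3: stable.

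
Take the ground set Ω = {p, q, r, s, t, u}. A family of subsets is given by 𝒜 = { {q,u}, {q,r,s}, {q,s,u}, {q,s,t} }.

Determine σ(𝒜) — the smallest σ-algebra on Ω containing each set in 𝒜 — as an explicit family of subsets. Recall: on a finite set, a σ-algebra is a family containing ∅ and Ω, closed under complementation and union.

σ(𝒜) = { {}, {p}, {q}, {r}, {s}, {t}, {u}, {p,q}, {p,r}, {p,s}, {p,t}, {p,u}, {q,r}, {q,s}, {q,t}, {q,u}, {r,s}, {r,t}, {r,u}, {s,t}, {s,u}, {t,u}, {p,q,r}, {p,q,s}, {p,q,t}, {p,q,u}, {p,r,s}, {p,r,t}, {p,r,u}, {p,s,t}, {p,s,u}, {p,t,u}, {q,r,s}, {q,r,t}, {q,r,u}, {q,s,t}, {q,s,u}, {q,t,u}, {r,s,t}, {r,s,u}, {r,t,u}, {s,t,u}, {p,q,r,s}, {p,q,r,t}, {p,q,r,u}, {p,q,s,t}, {p,q,s,u}, {p,q,t,u}, {p,r,s,t}, {p,r,s,u}, {p,r,t,u}, {p,s,t,u}, {q,r,s,t}, {q,r,s,u}, {q,r,t,u}, {q,s,t,u}, {r,s,t,u}, {p,q,r,s,t}, {p,q,r,s,u}, {p,q,r,t,u}, {p,q,s,t,u}, {p,r,s,t,u}, {q,r,s,t,u}, Ω }

Working:
Begin from { {}, {q,u}, {q,r,s}, {q,s,t}, {q,s,u}, Ω } (that is, 𝒜 plus ∅ and Ω).
Round 1: +7 →
  {p,r,t}  = ᶜ of {q,s,u}
  {p,r,u}  = ᶜ of {q,s,t}
  {p,t,u}  = ᶜ of {q,r,s}
  {p,r,s,t}  = ᶜ of {q,u}
  {q,r,s,t}  = {q,r,s} ∪ {q,s,t}
  {q,r,s,u}  = {q,s,u} ∪ {q,r,s}
  {q,s,t,u}  = {q,s,u} ∪ {q,s,t}
Round 2 adds 12:
  {p,r}  = ᶜ of {q,s,t,u}
  {p,t}  = ᶜ of {q,r,s,u}
  {p,u}  = ᶜ of {q,r,s,t}
  {p,q,r,u}  = {p,r,u} ∪ {q,u}
  {p,q,t,u}  = {q,u} ∪ {p,t,u}
  {p,r,t,u}  = {p,r,u} ∪ {p,r,t}
  {p,q,r,s,t}  = {q,r,s} ∪ {p,r,t}
  {p,q,r,s,u}  = {q,s,u} ∪ {p,r,u}
  {p,q,r,t,u}  = {p,r,t} ∪ {q,u}
  {p,q,s,t,u}  = {q,s,u} ∪ {p,t,u}
  {p,r,s,t,u}  = {p,r,u} ∪ {p,r,s,t}
  {q,r,s,t,u}  = {q,s,u} ∪ {q,r,s,t}
Round 3: 13 new —
  {p}  = ᶜ of {q,r,s,t,u}
  {q}  = ᶜ of {p,r,s,t,u}
  {r}  = ᶜ of {p,q,s,t,u}
  {s}  = ᶜ of {p,q,r,t,u}
  {t}  = ᶜ of {p,q,r,s,u}
  {u}  = ᶜ of {p,q,r,s,t}
  {q,s}  = ᶜ of {p,r,t,u}
  {r,s}  = ᶜ of {p,q,t,u}
  {s,t}  = ᶜ of {p,q,r,u}
  {p,q,u}  = {p,u} ∪ {q,u}
  {p,q,r,s}  = {p,r} ∪ {q,r,s}
  {p,q,s,t}  = {p,t} ∪ {q,s,t}
  {p,q,s,u}  = {q,s,u} ∪ {p,u}
Round 4: +22 →
  {p,q}  = {q} ∪ {p}
  {p,s}  = {s} ∪ {p}
  {q,r}  = {q} ∪ {r}
  {q,t}  = {q} ∪ {t}
  {r,t}  = ᶜ of {p,q,s,u}
  {r,u}  = ᶜ of {p,q,s,t}
  {s,u}  = {s} ∪ {u}
  {t,u}  = ᶜ of {p,q,r,s}
  {p,q,r}  = {q} ∪ {p,r}
  {p,q,s}  = {p} ∪ {q,s}
  {p,q,t}  = {q} ∪ {p,t}
  {p,r,s}  = {r,s} ∪ {p,r}
  {p,s,t}  = {s,t} ∪ {p}
  {p,s,u}  = {p,u} ∪ {s}
  {q,r,u}  = {q,u} ∪ {r}
  {q,t,u}  = {q,u} ∪ {t}
  {r,s,t}  = ᶜ of {p,q,u}
  {r,s,u}  = {r,s} ∪ {u}
  {s,t,u}  = {s,t} ∪ {u}
  {p,q,r,t}  = {p,r,t} ∪ {q}
  {p,r,s,u}  = {r,s} ∪ {p,r,u}
  {p,s,t,u}  = {p,u} ∪ {s,t}
Round 5: 4 new —
  {q,r,t}  = ᶜ of {p,s,u}
  {r,t,u}  = ᶜ of {p,q,s}
  {q,r,t,u}  = ᶜ of {p,s}
  {r,s,t,u}  = ᶜ of {p,q}
Round 6 adds nothing — fixpoint reached.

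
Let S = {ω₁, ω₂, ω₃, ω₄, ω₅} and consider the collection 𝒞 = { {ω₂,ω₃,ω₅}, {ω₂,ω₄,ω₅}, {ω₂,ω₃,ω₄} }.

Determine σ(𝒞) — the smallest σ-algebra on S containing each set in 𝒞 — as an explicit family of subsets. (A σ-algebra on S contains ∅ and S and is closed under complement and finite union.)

|σ(𝒞)| = 32.  σ(𝒞) = { {}, {ω₁}, {ω₂}, {ω₃}, {ω₄}, {ω₅}, {ω₁,ω₂}, {ω₁,ω₃}, {ω₁,ω₄}, {ω₁,ω₅}, {ω₂,ω₃}, {ω₂,ω₄}, {ω₂,ω₅}, {ω₃,ω₄}, {ω₃,ω₅}, {ω₄,ω₅}, {ω₁,ω₂,ω₃}, {ω₁,ω₂,ω₄}, {ω₁,ω₂,ω₅}, {ω₁,ω₃,ω₄}, {ω₁,ω₃,ω₅}, {ω₁,ω₄,ω₅}, {ω₂,ω₃,ω₄}, {ω₂,ω₃,ω₅}, {ω₂,ω₄,ω₅}, {ω₃,ω₄,ω₅}, {ω₁,ω₂,ω₃,ω₄}, {ω₁,ω₂,ω₃,ω₅}, {ω₁,ω₂,ω₄,ω₅}, {ω₁,ω₃,ω₄,ω₅}, {ω₂,ω₃,ω₄,ω₅}, S }

Check:
Initial family (5 sets): { {}, {ω₂,ω₃,ω₄}, {ω₂,ω₃,ω₅}, {ω₂,ω₄,ω₅}, S }.
Step 1. New:
  {ω₁,ω₃}  = ᶜ of {ω₂,ω₄,ω₅}
  {ω₁,ω₄}  = ᶜ of {ω₂,ω₃,ω₅}
  {ω₁,ω₅}  = ᶜ of {ω₂,ω₃,ω₄}
  {ω₂,ω₃,ω₄,ω₅}  = {ω₂,ω₃,ω₅} ∪ {ω₂,ω₃,ω₄}
  — 9 sets.
Step 2 (7 new):
  {ω₁}  = ᶜ of {ω₂,ω₃,ω₄,ω₅}
  {ω₁,ω₃,ω₄}  = {ω₁,ω₄} ∪ {ω₁,ω₃}
  {ω₁,ω₃,ω₅}  = {ω₁,ω₃} ∪ {ω₁,ω₅}
  {ω₁,ω₄,ω₅}  = {ω₁,ω₄} ∪ {ω₁,ω₅}
  {ω₁,ω₂,ω₃,ω₄}  = {ω₂,ω₃,ω₄} ∪ {ω₁,ω₄}
  {ω₁,ω₂,ω₃,ω₅}  = {ω₂,ω₃,ω₅} ∪ {ω₁,ω₃}
  {ω₁,ω₂,ω₄,ω₅}  = {ω₁,ω₄} ∪ {ω₂,ω₄,ω₅}
  — 16 sets.
Step 3: 7 new —
  {ω₃}  = ᶜ of {ω₁,ω₂,ω₄,ω₅}
  {ω₄}  = ᶜ of {ω₁,ω₂,ω₃,ω₅}
  {ω₅}  = ᶜ of {ω₁,ω₂,ω₃,ω₄}
  {ω₂,ω₃}  = ᶜ of {ω₁,ω₄,ω₅}
  {ω₂,ω₄}  = ᶜ of {ω₁,ω₃,ω₅}
  {ω₂,ω₅}  = ᶜ of {ω₁,ω₃,ω₄}
  {ω₁,ω₃,ω₄,ω₅}  = {ω₁,ω₄,ω₅} ∪ {ω₁,ω₃,ω₄}
  — 23 sets.
Step 4 adds 7:
  {ω₂}  = ᶜ of {ω₁,ω₃,ω₄,ω₅}
  {ω₃,ω₄}  = {ω₃} ∪ {ω₄}
  {ω₃,ω₅}  = {ω₅} ∪ {ω₃}
  {ω₄,ω₅}  = {ω₅} ∪ {ω₄}
  {ω₁,ω₂,ω₃}  = {ω₂,ω₃} ∪ {ω₁,ω₃}
  {ω₁,ω₂,ω₄}  = {ω₁,ω₄} ∪ {ω₂,ω₄}
  {ω₁,ω₂,ω₅}  = {ω₂,ω₅} ∪ {ω₁,ω₅}
  — 30 sets.
Step 5: +2 →
  {ω₁,ω₂}  = {ω₂} ∪ {ω₁}
  {ω₃,ω₄,ω₅}  = {ω₃,ω₄} ∪ {ω₅}
  — 32 sets.
After Step 6 the family is unchanged; done.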